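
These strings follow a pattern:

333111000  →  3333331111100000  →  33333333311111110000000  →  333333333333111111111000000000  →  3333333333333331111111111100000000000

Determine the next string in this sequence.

Reading off run lengths: 3 runs 3, 6, 9, 12, 15; 1 runs 3, 5, 7, 9, 11; 0 runs 3, 5, 7, 9, 11 — each is linear in n (n = 1, 2, …).
Setting n = 6 gives 18, 13, 13 characters in each block.

33333333333333333311111111111110000000000000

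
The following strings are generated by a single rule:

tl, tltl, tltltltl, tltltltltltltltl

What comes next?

Every step duplicates the string.
Doubling tltltltltltltltl:

tltltltltltltltltltltltltltltltl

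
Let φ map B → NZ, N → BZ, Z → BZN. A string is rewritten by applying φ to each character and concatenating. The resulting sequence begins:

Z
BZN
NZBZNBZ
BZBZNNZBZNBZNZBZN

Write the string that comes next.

φ(BZBZNNZBZNBZNZBZN) expands symbol-by-symbol to NZ BZN NZ BZN BZ BZ BZN NZ BZN BZ NZ BZN BZ BZN NZ BZN BZ; joining the 17 pieces gives the next term.

NZBZNNZBZNBZBZBZNNZBZNBZNZBZNBZBZNNZBZNBZ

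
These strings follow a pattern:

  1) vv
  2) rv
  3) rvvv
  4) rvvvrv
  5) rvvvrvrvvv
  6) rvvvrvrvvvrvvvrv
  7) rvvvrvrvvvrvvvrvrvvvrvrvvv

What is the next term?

Each term (from the third on) is the previous term followed by the one before it: term 3 = rv·vv = rvvv.
So term 8 is rvvvrvrvvvrvvvrvrvvvrvrvvv·rvvvrvrvvvrvvvrv.

rvvvrvrvvvrvvvrvrvvvrvrvvvrvvvrvrvvvrvvvrv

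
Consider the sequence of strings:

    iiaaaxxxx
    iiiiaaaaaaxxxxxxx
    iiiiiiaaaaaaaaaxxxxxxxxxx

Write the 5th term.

iiiiiiiiiiaaaaaaaaaaaaaaaxxxxxxxxxxxxxxxx

Reading off run lengths: i runs 2, 4, 6; a runs 3, 6, 9; x runs 4, 7, 10 — each is linear in n (n = 1, 2, …).
At n = 5 the blocks have lengths 10, 15, 16.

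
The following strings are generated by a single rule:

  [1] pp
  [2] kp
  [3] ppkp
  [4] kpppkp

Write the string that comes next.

ppkpkpppkp

From term 3 onward, concatenate the second-to-last term with the last: pp·kp = ppkp, kp·ppkp = kpppkp, …
The next term joins ppkp and kpppkp.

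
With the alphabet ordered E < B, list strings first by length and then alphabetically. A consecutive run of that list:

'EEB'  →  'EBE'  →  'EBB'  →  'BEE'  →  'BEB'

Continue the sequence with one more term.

Treat BEB as a base-2 numeral over the given alphabet and add one, carrying through any trailing B's.

BBE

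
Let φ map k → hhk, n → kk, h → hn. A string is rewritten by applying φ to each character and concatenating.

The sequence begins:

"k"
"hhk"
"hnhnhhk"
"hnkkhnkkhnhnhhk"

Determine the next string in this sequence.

Rewriting the 15 symbols of hnkkhnkkhnhnhhk one by one yields hn kk hhk hhk hn kk hhk hhk hn kk hn kk hn hn hhk; concatenated:

hnkkhhkhhkhnkkhhkhhkhnkkhnkkhnhnhhk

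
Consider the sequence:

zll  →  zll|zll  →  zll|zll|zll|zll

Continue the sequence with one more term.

Each string is two copies of the previous one joined by '|'.
So the next term is two copies of zll|zll|zll|zll with '|' between the halves.

zll|zll|zll|zll|zll|zll|zll|zll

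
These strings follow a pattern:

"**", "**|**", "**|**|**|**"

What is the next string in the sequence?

Each string is two copies of the previous one joined by '|'.
Doubling **|**|**|** with '|' between the halves:

**|**|**|**|**|**|**|**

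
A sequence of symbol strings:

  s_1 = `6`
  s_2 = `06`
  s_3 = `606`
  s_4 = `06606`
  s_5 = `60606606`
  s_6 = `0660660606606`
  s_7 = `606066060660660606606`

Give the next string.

Each term (from the third on) is the two preceding terms concatenated in order: term 3 = 6·06 = 606.
Continuing: 0660660606606 · 606066060660660606606 gives term 8.

0660660606606606066060660660606606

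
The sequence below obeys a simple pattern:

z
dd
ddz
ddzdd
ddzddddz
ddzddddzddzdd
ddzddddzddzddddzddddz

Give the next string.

Each term (from the third on) is the previous term followed by the one before it: term 3 = dd·z = ddz.
So term 8 is ddzddddzddzddddzddddz·ddzddddzddzdd.

ddzddddzddzddddzddddzddzddddzddzdd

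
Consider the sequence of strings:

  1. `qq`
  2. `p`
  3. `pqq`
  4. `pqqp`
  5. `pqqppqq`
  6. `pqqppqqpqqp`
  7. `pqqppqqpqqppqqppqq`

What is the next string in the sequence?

From term 3 onward, concatenate the last term with the second-to-last: p·qq = pqq, pqq·p = pqqp, …
The next term joins pqqppqqpqqppqqppqq and pqqppqqpqqp.

pqqppqqpqqppqqppqqpqqppqqpqqp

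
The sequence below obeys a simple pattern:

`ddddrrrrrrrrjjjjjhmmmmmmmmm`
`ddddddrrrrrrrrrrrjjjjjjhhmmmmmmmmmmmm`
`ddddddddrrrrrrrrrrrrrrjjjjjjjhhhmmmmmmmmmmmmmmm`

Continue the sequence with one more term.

The n-th term is 2n d's then 3n+2 r's then n+3 j's then n-1 h's then 3n+3 m's, where the shown terms are n = 2, 3, 4.
Setting n = 5 gives 10, 17, 8, 4, 18 characters in each block.

ddddddddddrrrrrrrrrrrrrrrrrjjjjjjjjhhhhmmmmmmmmmmmmmmmmmm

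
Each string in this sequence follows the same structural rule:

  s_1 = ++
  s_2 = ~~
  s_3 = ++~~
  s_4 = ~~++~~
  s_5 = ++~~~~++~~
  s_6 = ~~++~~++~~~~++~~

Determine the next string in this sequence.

From term 3 onward, concatenate the second-to-last term with the last: ++·~~ = ++~~, ~~·++~~ = ~~++~~, …
So term 7 is ++~~~~++~~·~~++~~++~~~~++~~.

++~~~~++~~~~++~~++~~~~++~~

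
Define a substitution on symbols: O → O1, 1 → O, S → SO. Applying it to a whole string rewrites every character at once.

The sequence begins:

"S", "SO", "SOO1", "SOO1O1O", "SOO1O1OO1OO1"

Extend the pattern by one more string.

Expanding SOO1O1OO1OO1: S→SO, O→O1, O→O1, 1→O, O→O1, 1→O, O→O1, O→O1, 1→O, O→O1, O→O1, 1→O. Concatenated: SO O1 O1 O O1 O O1 O1 O O1 O1 O.

SOO1O1OO1OO1O1OO1O1O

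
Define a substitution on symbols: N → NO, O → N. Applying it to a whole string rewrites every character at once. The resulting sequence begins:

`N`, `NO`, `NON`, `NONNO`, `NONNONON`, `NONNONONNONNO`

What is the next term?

NONNONONNONNONONNONON

φ(NONNONONNONNO) expands symbol-by-symbol to NO N NO NO N NO N NO NO N NO NO N; joining the 13 pieces gives the next term.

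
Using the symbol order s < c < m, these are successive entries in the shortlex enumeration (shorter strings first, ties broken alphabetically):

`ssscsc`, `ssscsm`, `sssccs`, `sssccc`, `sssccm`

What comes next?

Find the rightmost character of sssccm below m, bump it to the next letter, and reset everything to its right to s.

ssscms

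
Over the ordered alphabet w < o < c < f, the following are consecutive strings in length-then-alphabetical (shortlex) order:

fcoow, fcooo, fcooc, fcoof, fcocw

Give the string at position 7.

Continuing the enumeration 2 steps past fcocw: fcocw → fcoco → (answer).

fcocc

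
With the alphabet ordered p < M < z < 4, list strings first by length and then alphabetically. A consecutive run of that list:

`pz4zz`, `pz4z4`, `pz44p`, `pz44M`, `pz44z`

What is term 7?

p4ppp

Continuing the enumeration 2 steps past pz44z: pz44z → pz444 → (answer).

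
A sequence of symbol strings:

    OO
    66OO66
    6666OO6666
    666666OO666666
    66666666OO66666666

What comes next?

6666666666OO6666666666

Every step adds 66 to the front and 66 to the end of the previous string.
So the next term is 66·66666666OO66666666·66.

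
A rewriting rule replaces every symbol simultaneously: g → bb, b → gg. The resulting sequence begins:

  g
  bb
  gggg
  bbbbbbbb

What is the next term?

gggggggggggggggg

Apply φ to bbbbbbbb symbol by symbol: b→gg, b→gg, b→gg, b→gg, b→gg, b→gg, b→gg, b→gg; joined: gg gg gg gg gg gg gg gg.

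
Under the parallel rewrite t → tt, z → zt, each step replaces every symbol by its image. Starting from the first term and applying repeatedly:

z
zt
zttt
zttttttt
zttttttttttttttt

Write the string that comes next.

zttttttttttttttttttttttttttttttt

φ(zttttttttttttttt) expands symbol-by-symbol to zt tt tt tt tt tt tt tt tt tt tt tt tt tt tt tt; joining the 16 pieces gives the next term.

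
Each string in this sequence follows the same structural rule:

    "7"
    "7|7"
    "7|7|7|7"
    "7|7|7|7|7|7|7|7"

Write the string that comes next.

Each string is two copies of the previous one joined by '|'.
Doubling 7|7|7|7|7|7|7|7 with '|' between the halves:

7|7|7|7|7|7|7|7|7|7|7|7|7|7|7|7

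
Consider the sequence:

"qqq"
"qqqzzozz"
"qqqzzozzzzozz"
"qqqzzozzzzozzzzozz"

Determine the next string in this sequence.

Each term is the previous one with zzozz appended.
Applying this once more to qqqzzozzzzozzzzozz:

qqqzzozzzzozzzzozzzzozz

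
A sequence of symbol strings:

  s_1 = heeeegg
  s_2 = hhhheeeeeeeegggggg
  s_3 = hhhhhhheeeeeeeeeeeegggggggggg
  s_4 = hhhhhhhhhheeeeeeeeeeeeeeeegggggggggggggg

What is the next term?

The n-th term is 3n-2 h's then 4n e's then 4n-2 g's (n = 1, 2, …).
Setting n = 5 gives 13, 20, 18 characters in each block.

hhhhhhhhhhhhheeeeeeeeeeeeeeeeeeeegggggggggggggggggg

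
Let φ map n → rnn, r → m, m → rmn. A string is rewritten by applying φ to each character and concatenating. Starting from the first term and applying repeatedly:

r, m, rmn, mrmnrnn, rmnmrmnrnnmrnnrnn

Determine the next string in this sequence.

Replace each of the 17 characters of rmnmrmnrnnmrnnrnn in place — m rmn rnn rmn m rmn rnn m rnn rnn rmn m rnn rnn m rnn rnn — and concatenate.

mrmnrnnrmnmrmnrnnmrnnrnnrmnmrnnrnnmrnnrnn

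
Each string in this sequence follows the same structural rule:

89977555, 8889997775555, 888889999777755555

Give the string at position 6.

Term n consists of 2n-1 8's, followed by n+1 9's, followed by n+1 7's, followed by n+2 5's (n = 1, 2, …).
At n = 6 the blocks have lengths 11, 7, 7, 8.

888888888889999999777777755555555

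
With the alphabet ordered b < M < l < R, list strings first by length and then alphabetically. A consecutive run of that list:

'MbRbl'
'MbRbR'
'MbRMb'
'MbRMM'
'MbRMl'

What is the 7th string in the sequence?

MbRlb

Continuing the enumeration 2 steps past MbRMl: MbRMl → MbRMR → (answer).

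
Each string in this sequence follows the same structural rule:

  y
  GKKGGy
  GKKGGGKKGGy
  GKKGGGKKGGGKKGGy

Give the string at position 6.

Each term is the previous one with GKKGG prepended.
From GKKGGGKKGGGKKGGy, 2 further steps: GKKGGGKKGGGKKGGy → GKKGGGKKGGGKKGGGKKGGy → (answer).

GKKGGGKKGGGKKGGGKKGGGKKGGy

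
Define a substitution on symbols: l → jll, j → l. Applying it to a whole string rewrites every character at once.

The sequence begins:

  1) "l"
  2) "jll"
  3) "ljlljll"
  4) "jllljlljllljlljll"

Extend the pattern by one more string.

φ(jllljlljllljlljll) expands symbol-by-symbol to l jll jll jll l jll jll l jll jll jll l jll jll l jll jll; joining the 17 pieces gives the next term.

ljlljlljllljlljllljlljlljllljlljllljlljll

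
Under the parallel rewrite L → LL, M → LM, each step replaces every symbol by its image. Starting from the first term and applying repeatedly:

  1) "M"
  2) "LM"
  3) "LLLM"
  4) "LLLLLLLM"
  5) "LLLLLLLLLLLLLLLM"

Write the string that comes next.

LLLLLLLLLLLLLLLLLLLLLLLLLLLLLLLM

φ(LLLLLLLLLLLLLLLM) expands symbol-by-symbol to LL LL LL LL LL LL LL LL LL LL LL LL LL LL LL LM; joining the 16 pieces gives the next term.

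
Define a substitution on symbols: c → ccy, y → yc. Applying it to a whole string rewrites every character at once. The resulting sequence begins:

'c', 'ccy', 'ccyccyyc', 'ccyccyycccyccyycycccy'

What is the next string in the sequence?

ccyccyycccyccyycycccyccyccyycccyccyycycccyycccyccyccyyc

φ(ccyccyycccyccyycycccy) expands symbol-by-symbol to ccy ccy yc ccy ccy yc yc ccy ccy ccy yc ccy ccy yc yc ccy yc ccy ccy ccy yc; joining the 21 pieces gives the next term.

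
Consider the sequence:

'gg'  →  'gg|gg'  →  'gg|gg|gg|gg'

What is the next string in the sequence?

Every step duplicates the string with '|' between the halves.
Doubling gg|gg|gg|gg with '|' between the halves:

gg|gg|gg|gg|gg|gg|gg|gg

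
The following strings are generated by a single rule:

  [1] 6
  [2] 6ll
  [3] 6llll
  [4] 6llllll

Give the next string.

The strings grow by a fixed suffix ll each time.
Applying this once more to 6llllll:

6llllllll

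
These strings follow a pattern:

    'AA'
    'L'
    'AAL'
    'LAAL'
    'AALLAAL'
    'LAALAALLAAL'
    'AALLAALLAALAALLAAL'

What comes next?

Each term (from the third on) is the two preceding terms concatenated in order: term 3 = AA·L = AAL.
The next term joins LAALAALLAAL and AALLAALLAALAALLAAL.

LAALAALLAALAALLAALLAALAALLAAL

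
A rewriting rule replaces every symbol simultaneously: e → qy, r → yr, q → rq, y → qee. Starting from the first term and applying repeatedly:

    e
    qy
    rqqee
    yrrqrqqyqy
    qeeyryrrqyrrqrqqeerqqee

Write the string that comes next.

rqqyqyqeeyrqeeyryrrqqeeyryrrqyrrqrqqyqyyrrqrqqyqy

φ(qeeyryrrqyrrqrqqeerqqee) expands symbol-by-symbol to rq qy qy qee yr qee yr yr rq qee yr yr rq yr rq rq qy qy yr rq rq qy qy; joining the 23 pieces gives the next term.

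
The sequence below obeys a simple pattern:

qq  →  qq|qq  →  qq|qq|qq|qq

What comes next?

qq|qq|qq|qq|qq|qq|qq|qq

Each string is two copies of the previous one joined by '|'.
So the next term is two copies of qq|qq|qq|qq with '|' between the halves.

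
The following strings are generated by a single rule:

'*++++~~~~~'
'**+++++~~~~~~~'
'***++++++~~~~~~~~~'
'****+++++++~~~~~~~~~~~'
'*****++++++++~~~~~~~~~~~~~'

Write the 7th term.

The n-th term is n *'s then n+3 +'s then 2n+3 ~'s (n = 1, 2, …).
For term 7, n = 7, so the run lengths are 7, 10, 17.

*******++++++++++~~~~~~~~~~~~~~~~~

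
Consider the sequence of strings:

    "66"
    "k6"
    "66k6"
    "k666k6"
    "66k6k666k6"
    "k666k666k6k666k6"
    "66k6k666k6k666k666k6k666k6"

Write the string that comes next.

k666k666k6k666k666k6k666k6k666k666k6k666k6

Each term (from the third on) is the two preceding terms concatenated in order: term 3 = 66·k6 = 66k6.
Continuing: k666k666k6k666k6 · 66k6k666k6k666k666k6k666k6 gives term 8.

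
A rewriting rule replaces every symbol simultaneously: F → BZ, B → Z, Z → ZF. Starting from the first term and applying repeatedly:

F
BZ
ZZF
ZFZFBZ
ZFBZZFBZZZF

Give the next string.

Rewriting each symbol of ZFBZZFBZZZF: Z→ZF, F→BZ, B→Z, Z→ZF, Z→ZF, F→BZ, B→Z, Z→ZF, Z→ZF, Z→ZF, F→BZ, which concatenates to ZF BZ Z ZF ZF BZ Z ZF ZF ZF BZ.

ZFBZZZFZFBZZZFZFZFBZ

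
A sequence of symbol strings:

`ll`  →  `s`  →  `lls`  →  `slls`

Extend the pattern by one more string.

llsslls

This is a Fibonacci-style word recurrence s(k) = s(k−2)·s(k−1): e.g. ll·s = lls.
The next term joins lls and slls.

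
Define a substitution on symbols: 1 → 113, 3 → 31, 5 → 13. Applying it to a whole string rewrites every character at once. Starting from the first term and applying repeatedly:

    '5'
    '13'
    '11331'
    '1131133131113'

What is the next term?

1131133111311331311133111311311331

Replace each of the 13 characters of 1131133131113 in place — 113 113 31 113 113 31 31 113 31 113 113 113 31 — and concatenate.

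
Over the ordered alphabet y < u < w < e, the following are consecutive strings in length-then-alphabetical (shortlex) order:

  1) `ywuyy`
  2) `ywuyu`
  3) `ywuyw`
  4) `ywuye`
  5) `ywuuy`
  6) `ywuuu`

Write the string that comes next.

ywuuw

The successor of ywuuu increments the rightmost position that isn't already e and resets every position after it to y.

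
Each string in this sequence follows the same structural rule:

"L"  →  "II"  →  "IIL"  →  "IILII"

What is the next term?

IILIIIIL

From term 3 onward, concatenate the last term with the second-to-last: II·L = IIL, IIL·II = IILII, …
So term 5 is IILII·IIL.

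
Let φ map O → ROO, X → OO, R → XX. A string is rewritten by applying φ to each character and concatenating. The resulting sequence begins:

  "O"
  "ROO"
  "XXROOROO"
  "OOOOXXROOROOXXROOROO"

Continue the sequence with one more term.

φ(OOOOXXROOROOXXROOROO) expands symbol-by-symbol to ROO ROO ROO ROO OO OO XX ROO ROO XX ROO ROO OO OO XX ROO ROO XX ROO ROO; joining the 20 pieces gives the next term.

ROOROOROOROOOOOOXXROOROOXXROOROOOOOOXXROOROOXXROOROO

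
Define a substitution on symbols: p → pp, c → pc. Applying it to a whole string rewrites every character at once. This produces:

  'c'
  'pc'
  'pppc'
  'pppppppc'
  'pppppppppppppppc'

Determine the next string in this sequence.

pppppppppppppppppppppppppppppppc

Replace each of the 16 characters of pppppppppppppppc in place — pp pp pp pp pp pp pp pp pp pp pp pp pp pp pp pc — and concatenate.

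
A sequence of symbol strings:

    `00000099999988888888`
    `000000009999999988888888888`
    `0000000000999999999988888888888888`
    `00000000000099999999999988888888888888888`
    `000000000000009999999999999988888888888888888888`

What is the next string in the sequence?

0000000000000000999999999999999988888888888888888888888

Each string has the form 0^{2n} 9^{2n} 8^{3n-1}, where the shown terms are n = 3, 4, 5, 6, 7.
For the next term, n = 8, so the run lengths are 16, 16, 23.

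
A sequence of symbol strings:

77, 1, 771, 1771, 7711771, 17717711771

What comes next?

This is a Fibonacci-style word recurrence s(k) = s(k−2)·s(k−1): e.g. 77·1 = 771.
Continuing: 7711771 · 17717711771 gives term 7.

771177117717711771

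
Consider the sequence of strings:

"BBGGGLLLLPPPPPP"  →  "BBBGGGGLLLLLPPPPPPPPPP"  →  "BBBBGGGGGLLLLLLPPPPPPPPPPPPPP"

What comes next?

BBBBBGGGGGGLLLLLLLPPPPPPPPPPPPPPPPPP

Each string has the form B^{n} G^{n+1} L^{n+2} P^{4n-2}, where the shown terms are n = 2, 3, 4.
Setting n = 5 gives 5, 6, 7, 18 characters in each block.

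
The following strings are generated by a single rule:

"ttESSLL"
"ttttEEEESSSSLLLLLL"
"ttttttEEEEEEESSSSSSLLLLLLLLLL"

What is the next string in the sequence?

Term n consists of 2n t's, followed by 3n-2 E's, followed by 2n S's, followed by 4n-2 L's (n = 1, 2, …).
For the next term, n = 4, so the run lengths are 8, 10, 8, 14.

ttttttttEEEEEEEEEESSSSSSSSLLLLLLLLLLLLLL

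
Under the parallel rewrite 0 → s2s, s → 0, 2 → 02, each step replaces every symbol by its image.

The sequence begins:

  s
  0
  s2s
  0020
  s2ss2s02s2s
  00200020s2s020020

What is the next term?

φ(00200020s2s020020) expands symbol-by-symbol to s2s s2s 02 s2s s2s s2s 02 s2s 0 02 0 s2s 02 s2s s2s 02 s2s; joining the 17 pieces gives the next term.

s2ss2s02s2ss2ss2s02s2s0020s2s02s2ss2s02s2s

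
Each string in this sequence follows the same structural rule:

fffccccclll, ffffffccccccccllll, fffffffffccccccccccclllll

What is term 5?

fffffffffffffffccccccccccccccccclllllll

Reading off run lengths: f runs 3, 6, 9; c runs 5, 8, 11; l runs 3, 4, 5 — each is linear in n (n = 1, 2, …).
For term 5, n = 5, so the run lengths are 15, 17, 7.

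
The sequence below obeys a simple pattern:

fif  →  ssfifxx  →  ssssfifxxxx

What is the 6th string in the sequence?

Every step adds ss to the front and xx to the end of the previous string.
From ssssfifxxxx, 3 further steps: ssssfifxxxx → ssssssfifxxxxxx → ssssssssfifxxxxxxxx → (answer).

ssssssssssfifxxxxxxxxxx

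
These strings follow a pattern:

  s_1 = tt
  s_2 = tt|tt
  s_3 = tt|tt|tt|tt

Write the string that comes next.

Each string is two copies of the previous one joined by '|'.
So the next term is two copies of tt|tt|tt|tt with '|' between the halves.

tt|tt|tt|tt|tt|tt|tt|tt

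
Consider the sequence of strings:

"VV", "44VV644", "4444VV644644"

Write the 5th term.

44444444VV644644644644

s(k+1) = 44·s(k)·644, so each term gains 44 as a prefix and 644 as a suffix.
From 4444VV644644, 2 further steps: 4444VV644644 → 444444VV644644644 → (answer).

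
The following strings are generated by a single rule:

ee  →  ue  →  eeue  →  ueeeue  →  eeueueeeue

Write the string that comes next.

From term 3 onward, concatenate the second-to-last term with the last: ee·ue = eeue, ue·eeue = ueeeue, …
Continuing: ueeeue · eeueueeeue gives term 6.

ueeeueeeueueeeue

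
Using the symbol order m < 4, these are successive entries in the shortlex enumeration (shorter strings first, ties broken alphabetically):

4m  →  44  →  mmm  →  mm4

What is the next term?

m4m

The successor of mm4 increments the rightmost position that isn't already 4 and resets every position after it to m.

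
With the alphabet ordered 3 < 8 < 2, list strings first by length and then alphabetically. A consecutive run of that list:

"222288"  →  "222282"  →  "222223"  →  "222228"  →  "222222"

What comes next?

3333333

222222 is the last string of length 6, so the next is the first of length 7: 3 repeated 7 times.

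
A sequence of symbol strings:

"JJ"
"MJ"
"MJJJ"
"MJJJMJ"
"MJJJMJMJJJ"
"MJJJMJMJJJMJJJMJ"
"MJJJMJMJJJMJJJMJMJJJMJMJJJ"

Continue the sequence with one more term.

Each term (from the third on) is the previous term followed by the one before it: term 3 = MJ·JJ = MJJJ.
Continuing: MJJJMJMJJJMJJJMJMJJJMJMJJJ · MJJJMJMJJJMJJJMJ gives term 8.

MJJJMJMJJJMJJJMJMJJJMJMJJJMJJJMJMJJJMJJJMJ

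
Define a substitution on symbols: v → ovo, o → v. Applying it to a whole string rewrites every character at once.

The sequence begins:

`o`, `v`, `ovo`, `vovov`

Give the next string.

Rewriting each symbol of vovov: v→ovo, o→v, v→ovo, o→v, v→ovo, which concatenates to ovo v ovo v ovo.

ovovovovovo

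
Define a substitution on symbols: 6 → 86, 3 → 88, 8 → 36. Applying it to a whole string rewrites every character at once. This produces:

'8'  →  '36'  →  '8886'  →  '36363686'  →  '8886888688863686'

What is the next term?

φ(8886888688863686) expands symbol-by-symbol to 36 36 36 86 36 36 36 86 36 36 36 86 88 86 36 86; joining the 16 pieces gives the next term.

36363686363636863636368688863686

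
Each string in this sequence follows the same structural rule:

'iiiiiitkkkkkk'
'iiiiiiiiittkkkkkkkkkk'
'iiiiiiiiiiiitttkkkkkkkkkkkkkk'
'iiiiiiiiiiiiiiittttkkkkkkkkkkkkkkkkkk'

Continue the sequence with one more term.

iiiiiiiiiiiiiiiiiitttttkkkkkkkkkkkkkkkkkkkkkk

The n-th term is 3n+3 i's then n t's then 4n+2 k's (n = 1, 2, …).
For the next term, n = 5, so the run lengths are 18, 5, 22.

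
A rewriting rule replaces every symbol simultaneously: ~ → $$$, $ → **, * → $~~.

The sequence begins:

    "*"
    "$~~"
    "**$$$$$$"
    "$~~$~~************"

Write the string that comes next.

Rewriting the 18 symbols of $~~$~~************ one by one yields ** $$$ $$$ ** $$$ $$$ $~~ $~~ $~~ $~~ $~~ $~~ $~~ $~~ $~~ $~~ $~~ $~~; concatenated:

**$$$$$$**$$$$$$$~~$~~$~~$~~$~~$~~$~~$~~$~~$~~$~~$~~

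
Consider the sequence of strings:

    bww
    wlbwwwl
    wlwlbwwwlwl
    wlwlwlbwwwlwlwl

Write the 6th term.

wlwlwlwlwlbwwwlwlwlwlwl

Every step adds wl to the front and wl to the end of the previous string.
From wlwlwlbwwwlwlwl, 2 further steps: wlwlwlbwwwlwlwl → wlwlwlwlbwwwlwlwlwl → (answer).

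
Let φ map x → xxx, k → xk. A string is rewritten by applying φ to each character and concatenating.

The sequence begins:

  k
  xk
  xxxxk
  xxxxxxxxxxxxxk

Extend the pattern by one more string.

Rewriting the 14 symbols of xxxxxxxxxxxxxk one by one yields xxx xxx xxx xxx xxx xxx xxx xxx xxx xxx xxx xxx xxx xk; concatenated:

xxxxxxxxxxxxxxxxxxxxxxxxxxxxxxxxxxxxxxxxk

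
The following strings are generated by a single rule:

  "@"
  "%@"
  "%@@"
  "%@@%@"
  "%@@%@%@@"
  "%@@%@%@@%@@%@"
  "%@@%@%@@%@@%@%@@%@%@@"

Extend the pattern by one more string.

This is a Fibonacci-style word recurrence s(k) = s(k−1)·s(k−2): e.g. %@·@ = %@@.
So term 8 is %@@%@%@@%@@%@%@@%@%@@·%@@%@%@@%@@%@.

%@@%@%@@%@@%@%@@%@%@@%@@%@%@@%@@%@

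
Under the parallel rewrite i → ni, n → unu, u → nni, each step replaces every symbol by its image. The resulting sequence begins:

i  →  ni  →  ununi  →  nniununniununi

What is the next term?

Applying the rule to each of the 14 symbols of nniununniununi gives the pieces unu unu ni nni unu nni unu unu ni nni unu nni unu ni, which concatenate to the answer.

unuununinniununniunuununinniununniununi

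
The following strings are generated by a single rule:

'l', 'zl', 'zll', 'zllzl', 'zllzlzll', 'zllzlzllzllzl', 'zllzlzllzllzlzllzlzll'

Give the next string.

Each term (from the third on) is the previous term followed by the one before it: term 3 = zl·l = zll.
Continuing: zllzlzllzllzlzllzlzll · zllzlzllzllzl gives term 8.

zllzlzllzllzlzllzlzllzllzlzllzllzl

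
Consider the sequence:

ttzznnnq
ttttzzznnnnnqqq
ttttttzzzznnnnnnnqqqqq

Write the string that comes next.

The n-th term is 2n t's then n+1 z's then 2n+1 n's then 2n-1 q's (n = 1, 2, …).
At n = 4 the blocks have lengths 8, 5, 9, 7.

ttttttttzzzzznnnnnnnnnqqqqqqq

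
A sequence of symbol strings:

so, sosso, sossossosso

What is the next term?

sossossossossossossosso

s(k+1) = s(k)·s·s(k) — each term doubles the last with 's' between the halves.
So the next term is two copies of sossossosso with 's' between the halves.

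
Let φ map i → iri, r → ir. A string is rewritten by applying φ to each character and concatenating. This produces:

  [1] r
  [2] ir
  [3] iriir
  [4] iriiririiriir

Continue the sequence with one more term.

Rewriting the 13 symbols of iriiririiriir one by one yields iri ir iri iri ir iri ir iri iri ir iri iri ir; concatenated:

iriiririiriiririiririiriiririiriir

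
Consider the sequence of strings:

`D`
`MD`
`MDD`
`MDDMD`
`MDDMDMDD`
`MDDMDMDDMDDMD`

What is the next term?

From term 3 onward, concatenate the last term with the second-to-last: MD·D = MDD, MDD·MD = MDDMD, …
The next term joins MDDMDMDDMDDMD and MDDMDMDD.

MDDMDMDDMDDMDMDDMDMDD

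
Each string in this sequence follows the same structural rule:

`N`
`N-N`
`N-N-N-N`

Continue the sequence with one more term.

Each string is two copies of the previous one joined by '-'.
Doubling N-N-N-N with '-' between the halves:

N-N-N-N-N-N-N-N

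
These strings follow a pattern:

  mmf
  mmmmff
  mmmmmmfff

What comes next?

Term n consists of 2n m's, followed by n f's (n = 1, 2, …).
At n = 4 the blocks have lengths 8, 4.

mmmmmmmmffff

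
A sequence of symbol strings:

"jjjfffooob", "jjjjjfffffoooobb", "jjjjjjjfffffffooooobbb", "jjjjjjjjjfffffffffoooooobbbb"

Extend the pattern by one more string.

Term n consists of 2n+1 j's, followed by 2n+1 f's, followed by n+2 o's, followed by n b's (n = 1, 2, …).
Setting n = 5 gives 11, 11, 7, 5 characters in each block.

jjjjjjjjjjjfffffffffffooooooobbbbb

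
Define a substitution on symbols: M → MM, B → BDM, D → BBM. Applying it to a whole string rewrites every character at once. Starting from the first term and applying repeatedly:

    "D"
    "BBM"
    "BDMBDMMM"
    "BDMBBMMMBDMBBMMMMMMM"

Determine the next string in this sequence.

φ(BDMBBMMMBDMBBMMMMMMM) expands symbol-by-symbol to BDM BBM MM BDM BDM MM MM MM BDM BBM MM BDM BDM MM MM MM MM MM MM MM; joining the 20 pieces gives the next term.

BDMBBMMMBDMBDMMMMMMMBDMBBMMMBDMBDMMMMMMMMMMMMMMM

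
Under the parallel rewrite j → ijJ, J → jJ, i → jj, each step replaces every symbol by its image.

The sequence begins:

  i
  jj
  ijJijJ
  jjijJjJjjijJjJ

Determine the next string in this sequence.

Applying the rule to each of the 14 symbols of jjijJjJjjijJjJ gives the pieces ijJ ijJ jj ijJ jJ ijJ jJ ijJ ijJ jj ijJ jJ ijJ jJ, which concatenate to the answer.

ijJijJjjijJjJijJjJijJijJjjijJjJijJjJ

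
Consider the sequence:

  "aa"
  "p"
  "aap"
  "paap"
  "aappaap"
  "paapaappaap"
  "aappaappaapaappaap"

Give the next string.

From term 3 onward, concatenate the second-to-last term with the last: aa·p = aap, p·aap = paap, …
The next term joins paapaappaap and aappaappaapaappaap.

paapaappaapaappaappaapaappaap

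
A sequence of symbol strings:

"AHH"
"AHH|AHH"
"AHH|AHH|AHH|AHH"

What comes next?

s(k+1) = s(k)·|·s(k) — each term doubles the last with '|' between the halves.
Doubling AHH|AHH|AHH|AHH with '|' between the halves:

AHH|AHH|AHH|AHH|AHH|AHH|AHH|AHH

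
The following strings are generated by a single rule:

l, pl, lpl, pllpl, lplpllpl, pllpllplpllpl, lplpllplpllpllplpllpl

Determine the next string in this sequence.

From term 3 onward, concatenate the second-to-last term with the last: l·pl = lpl, pl·lpl = pllpl, …
Continuing: pllpllplpllpl · lplpllplpllpllplpllpl gives term 8.

pllpllplpllpllplpllplpllpllplpllpl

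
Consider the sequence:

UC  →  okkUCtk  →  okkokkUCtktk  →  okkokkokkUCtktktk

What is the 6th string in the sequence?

s(k+1) = okk·s(k)·tk, so each term gains okk as a prefix and tk as a suffix.
From okkokkokkUCtktktk, 2 further steps: okkokkokkUCtktktk → okkokkokkokkUCtktktktk → (answer).

okkokkokkokkokkUCtktktktktk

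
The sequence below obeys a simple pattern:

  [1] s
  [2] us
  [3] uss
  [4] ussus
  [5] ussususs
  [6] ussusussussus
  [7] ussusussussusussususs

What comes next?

From term 3 onward, concatenate the last term with the second-to-last: us·s = uss, uss·us = ussus, …
The next term joins ussusussussusussususs and ussusussussus.

ussusussussusussusussussusussussus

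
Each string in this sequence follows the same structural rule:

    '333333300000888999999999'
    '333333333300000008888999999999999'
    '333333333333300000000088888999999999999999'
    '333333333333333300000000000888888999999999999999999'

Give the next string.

The n-th term is 3n+1 3's then 2n+1 0's then n+1 8's then 3n+3 9's, where the shown terms are n = 2, 3, 4, 5.
For the next term, n = 6, so the run lengths are 19, 13, 7, 21.

333333333333333333300000000000008888888999999999999999999999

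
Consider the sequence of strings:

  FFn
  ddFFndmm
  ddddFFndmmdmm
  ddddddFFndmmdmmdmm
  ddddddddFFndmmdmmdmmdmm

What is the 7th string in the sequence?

s(k+1) = dd·s(k)·dmm, so each term gains dd as a prefix and dmm as a suffix.
From ddddddddFFndmmdmmdmmdmm, 2 further steps: ddddddddFFndmmdmmdmmdmm → ddddddddddFFndmmdmmdmmdmmdmm → (answer).

ddddddddddddFFndmmdmmdmmdmmdmmdmm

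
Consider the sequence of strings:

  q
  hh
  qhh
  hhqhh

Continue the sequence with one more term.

qhhhhqhh

From term 3 onward, concatenate the second-to-last term with the last: q·hh = qhh, hh·qhh = hhqhh, …
The next term joins qhh and hhqhh.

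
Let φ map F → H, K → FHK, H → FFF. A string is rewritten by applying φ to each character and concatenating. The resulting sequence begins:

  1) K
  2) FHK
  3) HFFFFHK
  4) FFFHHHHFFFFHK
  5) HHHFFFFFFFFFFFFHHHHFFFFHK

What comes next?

Rewriting the 25 symbols of HHHFFFFFFFFFFFFHHHHFFFFHK one by one yields FFF FFF FFF H H H H H H H H H H H H FFF FFF FFF FFF H H H H FFF FHK; concatenated:

FFFFFFFFFHHHHHHHHHHHHFFFFFFFFFFFFHHHHFFFFHK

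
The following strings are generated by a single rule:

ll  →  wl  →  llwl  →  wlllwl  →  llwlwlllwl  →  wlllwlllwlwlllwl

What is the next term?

Each term (from the third on) is the two preceding terms concatenated in order: term 3 = ll·wl = llwl.
The next term joins llwlwlllwl and wlllwlllwlwlllwl.

llwlwlllwlwlllwlllwlwlllwl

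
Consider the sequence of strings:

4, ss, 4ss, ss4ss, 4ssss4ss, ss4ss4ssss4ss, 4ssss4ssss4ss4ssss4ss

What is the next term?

This is a Fibonacci-style word recurrence s(k) = s(k−2)·s(k−1): e.g. 4·ss = 4ss.
The next term joins ss4ss4ssss4ss and 4ssss4ssss4ss4ssss4ss.

ss4ss4ssss4ss4ssss4ssss4ss4ssss4ss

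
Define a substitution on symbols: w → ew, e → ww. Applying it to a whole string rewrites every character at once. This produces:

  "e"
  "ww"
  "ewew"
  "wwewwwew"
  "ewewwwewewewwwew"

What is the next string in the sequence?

Applying the rule to each of the 16 symbols of ewewwwewewewwwew gives the pieces ww ew ww ew ew ew ww ew ww ew ww ew ew ew ww ew, which concatenate to the answer.

wwewwwewewewwwewwwewwwewewewwwew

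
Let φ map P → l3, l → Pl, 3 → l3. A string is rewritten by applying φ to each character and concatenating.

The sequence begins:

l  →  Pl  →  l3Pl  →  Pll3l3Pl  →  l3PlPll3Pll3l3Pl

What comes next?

Replace each of the 16 characters of l3PlPll3Pll3l3Pl in place — Pl l3 l3 Pl l3 Pl Pl l3 l3 Pl Pl l3 Pl l3 l3 Pl — and concatenate.

Pll3l3Pll3PlPll3l3PlPll3Pll3l3Pl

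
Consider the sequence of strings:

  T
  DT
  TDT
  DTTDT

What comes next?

From term 3 onward, concatenate the second-to-last term with the last: T·DT = TDT, DT·TDT = DTTDT, …
So term 5 is TDT·DTTDT.

TDTDTTDT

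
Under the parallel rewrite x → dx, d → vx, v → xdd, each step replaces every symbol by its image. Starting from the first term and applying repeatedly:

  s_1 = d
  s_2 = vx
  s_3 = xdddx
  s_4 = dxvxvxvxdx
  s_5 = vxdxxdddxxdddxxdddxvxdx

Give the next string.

Rewriting the 23 symbols of vxdxxdddxxdddxxdddxvxdx one by one yields xdd dx vx dx dx vx vx vx dx dx vx vx vx dx dx vx vx vx dx xdd dx vx dx; concatenated:

xdddxvxdxdxvxvxvxdxdxvxvxvxdxdxvxvxvxdxxdddxvxdx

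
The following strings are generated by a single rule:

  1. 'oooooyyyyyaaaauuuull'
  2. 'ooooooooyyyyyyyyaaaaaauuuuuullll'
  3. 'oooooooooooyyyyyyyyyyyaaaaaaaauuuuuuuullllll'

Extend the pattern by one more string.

ooooooooooooooyyyyyyyyyyyyyyaaaaaaaaaauuuuuuuuuullllllll

Reading off run lengths: o runs 5, 8, 11; y runs 5, 8, 11; a runs 4, 6, 8; u runs 4, 6, 8; l runs 2, 4, 6 — each is linear in n, where the shown terms are n = 2, 3, 4.
At n = 5 the blocks have lengths 14, 14, 10, 10, 8.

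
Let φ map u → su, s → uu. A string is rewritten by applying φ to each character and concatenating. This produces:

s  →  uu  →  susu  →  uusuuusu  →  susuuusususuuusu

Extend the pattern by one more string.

uusuuusususuuusuuusuuusususuuusu

φ(susuuusususuuusu) expands symbol-by-symbol to uu su uu su su su uu su uu su uu su su su uu su; joining the 16 pieces gives the next term.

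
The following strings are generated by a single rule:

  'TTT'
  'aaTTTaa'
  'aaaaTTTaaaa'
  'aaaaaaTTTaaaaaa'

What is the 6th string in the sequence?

s(k+1) = aa·s(k)·aa, so each term gains aa as a prefix and aa as a suffix.
From aaaaaaTTTaaaaaa, 2 further steps: aaaaaaTTTaaaaaa → aaaaaaaaTTTaaaaaaaa → (answer).

aaaaaaaaaaTTTaaaaaaaaaa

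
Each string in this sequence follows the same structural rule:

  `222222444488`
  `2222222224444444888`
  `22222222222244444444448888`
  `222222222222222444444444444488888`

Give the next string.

2222222222222222224444444444444444888888

Reading off run lengths: 2 runs 6, 9, 12, 15; 4 runs 4, 7, 10, 13; 8 runs 2, 3, 4, 5 — each is linear in n, where the shown terms are n = 2, 3, 4, 5.
At n = 6 the blocks have lengths 18, 16, 6.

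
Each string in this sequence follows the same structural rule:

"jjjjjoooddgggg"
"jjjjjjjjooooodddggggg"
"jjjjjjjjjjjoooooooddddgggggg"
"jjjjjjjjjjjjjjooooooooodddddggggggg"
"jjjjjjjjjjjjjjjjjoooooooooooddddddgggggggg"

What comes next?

The n-th term is 3n-1 j's then 2n-1 o's then n d's then n+2 g's, where the shown terms are n = 2, 3, 4, 5, 6.
For the next term, n = 7, so the run lengths are 20, 13, 7, 9.

jjjjjjjjjjjjjjjjjjjjooooooooooooodddddddggggggggg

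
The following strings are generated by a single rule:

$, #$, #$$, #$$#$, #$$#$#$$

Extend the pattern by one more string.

#$$#$#$$#$$#$

This is a Fibonacci-style word recurrence s(k) = s(k−1)·s(k−2): e.g. #$·$ = #$$.
The next term joins #$$#$#$$ and #$$#$.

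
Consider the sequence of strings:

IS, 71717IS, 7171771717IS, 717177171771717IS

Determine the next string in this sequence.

71717717177171771717IS

The strings grow by a fixed prefix 71717 each time.
One more step from 717177171771717IS gives the answer.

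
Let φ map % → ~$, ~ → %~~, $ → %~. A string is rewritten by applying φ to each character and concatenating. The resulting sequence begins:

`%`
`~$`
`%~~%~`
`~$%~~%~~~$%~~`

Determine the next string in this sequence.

φ(~$%~~%~~~$%~~) expands symbol-by-symbol to %~~ %~ ~$ %~~ %~~ ~$ %~~ %~~ %~~ %~ ~$ %~~ %~~; joining the 13 pieces gives the next term.

%~~%~~$%~~%~~~$%~~%~~%~~%~~$%~~%~~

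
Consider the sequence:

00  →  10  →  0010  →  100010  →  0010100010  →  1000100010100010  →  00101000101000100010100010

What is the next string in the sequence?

This is a Fibonacci-style word recurrence s(k) = s(k−2)·s(k−1): e.g. 00·10 = 0010.
Continuing: 1000100010100010 · 00101000101000100010100010 gives term 8.

100010001010001000101000101000100010100010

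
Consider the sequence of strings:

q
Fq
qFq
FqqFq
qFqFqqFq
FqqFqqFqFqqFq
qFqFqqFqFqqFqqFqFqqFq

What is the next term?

FqqFqqFqFqqFqqFqFqqFqFqqFqqFqFqqFq

This is a Fibonacci-style word recurrence s(k) = s(k−2)·s(k−1): e.g. q·Fq = qFq.
The next term joins FqqFqqFqFqqFq and qFqFqqFqFqqFqqFqFqqFq.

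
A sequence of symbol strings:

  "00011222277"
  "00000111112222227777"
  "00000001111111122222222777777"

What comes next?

Each string has the form 0^{2n+1} 1^{3n-1} 2^{2n+2} 7^{2n} (n = 1, 2, …).
For the next term, n = 4, so the run lengths are 9, 11, 10, 8.

00000000011111111111222222222277777777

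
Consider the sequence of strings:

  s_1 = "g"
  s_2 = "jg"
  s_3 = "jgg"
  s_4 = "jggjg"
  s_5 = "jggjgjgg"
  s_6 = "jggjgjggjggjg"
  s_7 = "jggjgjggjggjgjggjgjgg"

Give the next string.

This is a Fibonacci-style word recurrence s(k) = s(k−1)·s(k−2): e.g. jg·g = jgg.
Continuing: jggjgjggjggjgjggjgjgg · jggjgjggjggjg gives term 8.

jggjgjggjggjgjggjgjggjggjgjggjggjg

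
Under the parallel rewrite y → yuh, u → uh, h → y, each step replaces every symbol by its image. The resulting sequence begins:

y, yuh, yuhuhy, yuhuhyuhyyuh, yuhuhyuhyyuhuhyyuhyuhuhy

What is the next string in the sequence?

Applying the rule to each of the 24 symbols of yuhuhyuhyyuhuhyyuhyuhuhy gives the pieces yuh uh y uh y yuh uh y yuh yuh uh y uh y yuh yuh uh y yuh uh y uh y yuh, which concatenate to the answer.

yuhuhyuhyyuhuhyyuhyuhuhyuhyyuhyuhuhyyuhuhyuhyyuh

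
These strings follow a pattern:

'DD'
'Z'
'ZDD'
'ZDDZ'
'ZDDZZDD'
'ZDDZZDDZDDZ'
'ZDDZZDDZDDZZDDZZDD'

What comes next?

This is a Fibonacci-style word recurrence s(k) = s(k−1)·s(k−2): e.g. Z·DD = ZDD.
So term 8 is ZDDZZDDZDDZZDDZZDD·ZDDZZDDZDDZ.

ZDDZZDDZDDZZDDZZDDZDDZZDDZDDZ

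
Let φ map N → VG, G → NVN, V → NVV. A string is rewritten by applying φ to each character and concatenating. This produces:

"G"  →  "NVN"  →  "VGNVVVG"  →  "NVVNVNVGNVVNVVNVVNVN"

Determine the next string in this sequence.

Applying the rule to each of the 20 symbols of NVVNVNVGNVVNVVNVVNVN gives the pieces VG NVV NVV VG NVV VG NVV NVN VG NVV NVV VG NVV NVV VG NVV NVV VG NVV VG, which concatenate to the answer.

VGNVVNVVVGNVVVGNVVNVNVGNVVNVVVGNVVNVVVGNVVNVVVGNVVVG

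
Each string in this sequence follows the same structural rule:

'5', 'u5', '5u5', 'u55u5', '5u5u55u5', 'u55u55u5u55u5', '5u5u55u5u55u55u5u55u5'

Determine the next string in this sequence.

From term 3 onward, concatenate the second-to-last term with the last: 5·u5 = 5u5, u5·5u5 = u55u5, …
So term 8 is u55u55u5u55u5·5u5u55u5u55u55u5u55u5.

u55u55u5u55u55u5u55u5u55u55u5u55u5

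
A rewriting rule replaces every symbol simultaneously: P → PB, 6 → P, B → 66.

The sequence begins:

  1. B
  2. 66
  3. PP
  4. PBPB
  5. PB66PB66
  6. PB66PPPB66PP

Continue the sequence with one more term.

Rewriting each symbol of PB66PPPB66PP: P→PB, B→66, 6→P, 6→P, P→PB, P→PB, P→PB, B→66, 6→P, 6→P, P→PB, P→PB, which concatenates to PB 66 P P PB PB PB 66 P P PB PB.

PB66PPPBPBPB66PPPBPB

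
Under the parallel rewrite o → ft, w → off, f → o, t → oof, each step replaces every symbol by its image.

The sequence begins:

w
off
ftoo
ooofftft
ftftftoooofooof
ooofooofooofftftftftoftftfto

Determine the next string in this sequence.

Rewriting the 28 symbols of ooofooofooofftftftftoftftfto one by one yields ft ft ft o ft ft ft o ft ft ft o o oof o oof o oof o oof ft o oof o oof o oof ft; concatenated:

ftftftoftftftoftftftoooofooofooofooofftooofooofooofft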